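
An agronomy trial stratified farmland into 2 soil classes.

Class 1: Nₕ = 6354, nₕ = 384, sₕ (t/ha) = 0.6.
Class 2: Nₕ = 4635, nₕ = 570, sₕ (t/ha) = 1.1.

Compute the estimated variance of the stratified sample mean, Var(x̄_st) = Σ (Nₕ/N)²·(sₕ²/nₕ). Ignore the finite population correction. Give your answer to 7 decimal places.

0.0006911

N = 10989. Term for each stratum: Wₕ²sₕ²/nₕ.
Var(x̄_st) = 0.0003134363 + 0.0003776536 = 0.0006910900 → 0.0006911.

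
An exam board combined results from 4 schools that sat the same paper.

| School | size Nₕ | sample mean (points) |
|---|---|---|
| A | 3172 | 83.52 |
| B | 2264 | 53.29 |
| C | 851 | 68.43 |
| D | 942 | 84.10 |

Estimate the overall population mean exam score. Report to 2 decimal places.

72.35

x̄_st = (Σ Nₕx̄ₕ) / (Σ Nₕ) = (3172·83.52 + 2264·53.29 + 851·68.43 + 942·84.10) / 7229
= 523030.13 / 7229 = 72.3517... → 72.35.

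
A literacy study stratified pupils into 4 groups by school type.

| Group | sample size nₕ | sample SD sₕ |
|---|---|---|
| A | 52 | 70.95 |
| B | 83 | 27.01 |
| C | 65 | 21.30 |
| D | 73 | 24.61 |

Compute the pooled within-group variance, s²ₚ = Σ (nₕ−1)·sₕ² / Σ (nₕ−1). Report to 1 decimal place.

1446.8

A: (52−1)·70.95² = 51·5033.9025 = 256729.0275
B: (83−1)·27.01² = 82·729.5401 = 59822.2882
C: (65−1)·21.30² = 64·453.69 = 29036.16
D: (73−1)·24.61² = 72·605.6521 = 43606.9512
Numerator = 389194.4269; denominator = Σ(nₕ−1) = 269.
s²ₚ = 389194.4269/269 = 1446.819... → 1446.8.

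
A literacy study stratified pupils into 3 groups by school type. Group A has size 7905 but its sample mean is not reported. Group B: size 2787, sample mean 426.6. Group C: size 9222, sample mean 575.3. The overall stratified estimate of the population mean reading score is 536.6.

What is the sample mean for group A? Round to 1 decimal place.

Σ Nₕx̄ₕ = N·μ, so 7905·x̄_A = 19914·536.6 − (2787·426.6 + 9222·575.3).
= 10685852.4 − 6494350.8 = 4191501.6.
x̄_A = 4191501.6 / 7905 = 530.234... → 530.2.

530.2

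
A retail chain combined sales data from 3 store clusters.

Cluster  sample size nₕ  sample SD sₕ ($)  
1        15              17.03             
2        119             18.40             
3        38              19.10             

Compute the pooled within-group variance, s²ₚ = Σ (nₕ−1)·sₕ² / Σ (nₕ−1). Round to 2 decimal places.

1: (15−1)·17.03² = 14·290.0209 = 4060.2926
2: (119−1)·18.40² = 118·338.56 = 39950.08
3: (38−1)·19.10² = 37·364.81 = 13497.97
Numerator = 57508.3426; denominator = Σ(nₕ−1) = 169.
s²ₚ = 57508.3426/169 = 340.2861... → 340.29.

340.29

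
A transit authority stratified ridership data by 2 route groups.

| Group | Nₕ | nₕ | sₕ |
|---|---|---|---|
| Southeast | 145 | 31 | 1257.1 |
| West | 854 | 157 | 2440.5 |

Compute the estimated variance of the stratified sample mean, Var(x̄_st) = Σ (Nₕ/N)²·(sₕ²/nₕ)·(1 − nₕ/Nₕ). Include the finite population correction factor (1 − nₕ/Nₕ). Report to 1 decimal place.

23470.9

N = 999. Term for each stratum: Wₕ²sₕ²/nₕ·(1−nₕ/Nₕ).
Var(x̄_st) = 844.3448 + 22626.5138 = 23470.8586 → 23470.9.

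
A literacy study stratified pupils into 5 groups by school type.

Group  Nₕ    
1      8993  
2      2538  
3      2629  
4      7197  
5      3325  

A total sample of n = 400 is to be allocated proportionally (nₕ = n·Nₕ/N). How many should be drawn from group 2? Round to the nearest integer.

Share of group 2 = 2538/24682 = 0.10283.
Allocate 400 × 0.10283 = 41.131... → 41.

41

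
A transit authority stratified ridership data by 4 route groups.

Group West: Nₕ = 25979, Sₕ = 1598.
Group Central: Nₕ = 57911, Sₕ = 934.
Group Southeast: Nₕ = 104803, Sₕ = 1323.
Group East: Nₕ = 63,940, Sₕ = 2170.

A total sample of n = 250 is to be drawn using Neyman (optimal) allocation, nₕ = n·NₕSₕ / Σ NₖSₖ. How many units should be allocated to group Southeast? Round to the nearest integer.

Σ NₕSₕ = 25979·1598 + 57911·934 + 104803·1323 + 63940·2170 = 373007485.
Share for Southeast: 138654369/373007485 = 0.37172.
n_Southeast = 250 × 0.37172 = 92.930... → 93.

93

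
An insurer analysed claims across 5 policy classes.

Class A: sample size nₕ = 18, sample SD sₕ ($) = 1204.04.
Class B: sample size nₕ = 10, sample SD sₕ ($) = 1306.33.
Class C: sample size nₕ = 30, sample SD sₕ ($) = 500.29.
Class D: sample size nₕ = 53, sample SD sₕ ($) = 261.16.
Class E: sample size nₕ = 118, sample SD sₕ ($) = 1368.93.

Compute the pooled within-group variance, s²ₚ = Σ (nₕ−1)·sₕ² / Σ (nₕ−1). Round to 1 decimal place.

A: (18−1)·1204.04² = 17·1449712.3216 = 24645109.4672
B: (10−1)·1306.33² = 9·1706498.0689 = 15358482.6201
C: (30−1)·500.29² = 29·250290.0841 = 7258412.4389
D: (53−1)·261.16² = 52·68204.5456 = 3546636.3712
E: (118−1)·1368.93² = 117·1873969.3449 = 219254413.3533
Numerator = 270063054.2507; denominator = Σ(nₕ−1) = 224.
s²ₚ = 270063054.2507/224 = 1205638.635... → 1205638.6.

1205638.6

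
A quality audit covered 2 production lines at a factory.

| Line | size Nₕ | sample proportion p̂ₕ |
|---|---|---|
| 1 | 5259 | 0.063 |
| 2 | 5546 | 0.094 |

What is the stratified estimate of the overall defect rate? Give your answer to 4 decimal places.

Wₕ = Nₕ/N with N = 10805: 0.4867, 0.5133.
p̂_st = 0.4867·0.063 + 0.5133·0.094 ≈ 0.078912... → 0.0789.

0.0789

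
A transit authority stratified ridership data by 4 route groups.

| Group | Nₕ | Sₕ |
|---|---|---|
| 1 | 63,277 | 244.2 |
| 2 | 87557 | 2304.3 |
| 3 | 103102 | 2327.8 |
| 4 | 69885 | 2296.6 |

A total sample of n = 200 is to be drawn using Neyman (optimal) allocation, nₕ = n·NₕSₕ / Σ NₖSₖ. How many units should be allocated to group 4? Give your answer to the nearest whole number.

52

Σ NₕSₕ = 63277·244.2 + 87557·2304.3 + 103102·2327.8 + 69885·2296.6 = 617708565.1.
Share for 4: 160497891/617708565.1 = 0.25983.
n_4 = 200 × 0.25983 = 51.966... → 52.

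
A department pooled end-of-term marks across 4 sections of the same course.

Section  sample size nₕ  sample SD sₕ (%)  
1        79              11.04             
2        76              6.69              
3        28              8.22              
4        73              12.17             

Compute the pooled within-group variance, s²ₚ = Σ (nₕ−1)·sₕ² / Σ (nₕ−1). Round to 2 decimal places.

Degrees of freedom: 78 + 75 + 27 + 72 = 252.
Σ(nₕ−1)sₕ² = 78·121.8816 + 75·44.7561 + 27·67.5684 + 72·148.1089 = 25351.6599.
s²ₚ = 25351.6599 / 252 = 100.6018... → 100.60.

100.60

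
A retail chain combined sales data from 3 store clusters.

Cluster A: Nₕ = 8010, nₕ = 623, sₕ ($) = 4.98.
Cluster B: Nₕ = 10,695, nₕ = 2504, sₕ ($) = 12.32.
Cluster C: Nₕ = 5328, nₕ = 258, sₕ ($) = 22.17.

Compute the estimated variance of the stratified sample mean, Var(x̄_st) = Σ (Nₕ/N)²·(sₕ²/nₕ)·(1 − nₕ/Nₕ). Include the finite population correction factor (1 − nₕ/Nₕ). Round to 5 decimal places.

N = 24033. Term for each stratum: Wₕ²sₕ²/nₕ·(1−nₕ/Nₕ).
Var(x̄_st) = 0.00407808 + 0.00919367 + 0.08909799 = 0.10236973 → 0.10237.

0.10237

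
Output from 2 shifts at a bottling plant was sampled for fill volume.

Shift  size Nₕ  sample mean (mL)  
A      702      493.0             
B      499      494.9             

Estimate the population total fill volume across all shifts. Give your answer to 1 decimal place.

A: 702·493.0 = 346086
B: 499·494.9 = 246955.1
τ̂ = Σ Nₕx̄ₕ = 593041.1.

593041.1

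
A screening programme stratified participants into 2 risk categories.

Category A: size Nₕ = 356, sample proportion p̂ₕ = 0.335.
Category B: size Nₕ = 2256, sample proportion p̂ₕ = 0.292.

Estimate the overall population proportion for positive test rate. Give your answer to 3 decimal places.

0.298

N = 356 + 2256 = 2612.
Overall proportion = Σ (Nₕ/N)·p̂ₕ.
Σ Nₕp̂ₕ = 119.26 + 658.752 = 778.012.
778.012 / 2612 = 0.29786... → 0.298.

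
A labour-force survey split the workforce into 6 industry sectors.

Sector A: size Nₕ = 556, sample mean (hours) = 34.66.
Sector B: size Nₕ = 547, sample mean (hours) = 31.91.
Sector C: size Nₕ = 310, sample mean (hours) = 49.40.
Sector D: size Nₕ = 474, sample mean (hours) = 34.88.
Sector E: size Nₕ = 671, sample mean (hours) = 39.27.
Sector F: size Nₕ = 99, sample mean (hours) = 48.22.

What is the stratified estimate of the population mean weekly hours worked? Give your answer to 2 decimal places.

37.52

N = 2657; weights Wₕ = Nₕ/N = (0.2093, 0.2059, 0.1167, 0.1784, 0.2525, 0.0373).
x̄_st = Σ Wₕ·x̄ₕ = 0.2093·34.66 + 0.2059·31.91 + 0.1167·49.40 + 0.1784·34.88 + 0.2525·39.27 + 0.0373·48.22 ≈ 37.5223...
→ 37.52.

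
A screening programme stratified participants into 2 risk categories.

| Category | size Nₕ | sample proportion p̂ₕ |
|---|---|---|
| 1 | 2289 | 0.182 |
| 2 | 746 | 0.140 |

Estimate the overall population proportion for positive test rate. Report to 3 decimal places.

0.172

Wₕ = Nₕ/N with N = 3035: 0.7542, 0.2458.
p̂_st = 0.7542·0.182 + 0.2458·0.140 ≈ 0.17168... → 0.172.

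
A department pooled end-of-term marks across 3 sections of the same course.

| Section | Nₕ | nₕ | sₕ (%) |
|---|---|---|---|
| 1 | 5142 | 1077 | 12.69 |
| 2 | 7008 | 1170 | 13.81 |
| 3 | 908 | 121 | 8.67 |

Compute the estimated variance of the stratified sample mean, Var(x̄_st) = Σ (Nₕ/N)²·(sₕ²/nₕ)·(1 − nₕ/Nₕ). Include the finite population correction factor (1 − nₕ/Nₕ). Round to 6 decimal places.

N = 13058. Term for each stratum: Wₕ²sₕ²/nₕ·(1−nₕ/Nₕ).
Var(x̄_st) = 0.018329340 + 0.039111669 + 0.002603515 = 0.060044524 → 0.060045.

0.060045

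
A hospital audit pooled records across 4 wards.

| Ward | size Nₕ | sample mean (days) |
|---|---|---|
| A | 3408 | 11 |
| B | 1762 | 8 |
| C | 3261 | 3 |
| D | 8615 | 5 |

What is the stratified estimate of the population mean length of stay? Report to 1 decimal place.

N = 3408 + 1762 + 3261 + 8615 = 17046.
The stratified mean weights each stratum mean by its population share Nₕ/N.
Σ Nₕx̄ₕ = 3408·11 + 1762·8 + 3261·3 + 8615·5 = 37488 + 14096 + 9783 + 43075 = 104442.
Divide by N: 104442 / 17046 = 6.127... → 6.1.

6.1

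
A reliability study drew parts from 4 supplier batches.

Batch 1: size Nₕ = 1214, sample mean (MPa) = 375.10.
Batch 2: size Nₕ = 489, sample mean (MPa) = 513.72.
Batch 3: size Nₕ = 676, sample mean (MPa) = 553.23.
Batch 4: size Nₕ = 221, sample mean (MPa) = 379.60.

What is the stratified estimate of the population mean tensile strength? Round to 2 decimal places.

447.87

N = 2600; weights Wₕ = Nₕ/N = (0.4669, 0.1881, 0.2600, 0.0850).
x̄_st = Σ Wₕ·x̄ₕ = 0.4669·375.10 + 0.1881·513.72 + 0.2600·553.23 + 0.0850·379.60 ≈ 447.8675...
→ 447.87.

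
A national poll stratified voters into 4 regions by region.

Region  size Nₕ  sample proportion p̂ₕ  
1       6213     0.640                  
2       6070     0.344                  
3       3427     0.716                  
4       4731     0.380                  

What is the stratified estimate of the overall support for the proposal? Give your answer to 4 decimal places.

0.5047

Wₕ = Nₕ/N with N = 20441: 0.3039, 0.2970, 0.1677, 0.2314.
p̂_st = 0.3039·0.640 + 0.2970·0.344 + 0.1677·0.716 + 0.2314·0.380 ≈ 0.504668... → 0.5047.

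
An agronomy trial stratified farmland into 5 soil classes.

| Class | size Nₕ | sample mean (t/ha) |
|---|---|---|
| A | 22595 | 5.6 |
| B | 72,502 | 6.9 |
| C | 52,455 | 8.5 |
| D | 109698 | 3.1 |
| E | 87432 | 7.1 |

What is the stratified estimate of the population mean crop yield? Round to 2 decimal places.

N = 344682; weights Wₕ = Nₕ/N = (0.0656, 0.2103, 0.1522, 0.3183, 0.2537).
x̄_st = Σ Wₕ·x̄ₕ = 0.0656·5.6 + 0.2103·6.9 + 0.1522·8.5 + 0.3183·3.1 + 0.2537·7.1 ≈ 5.8996...
→ 5.90.

5.90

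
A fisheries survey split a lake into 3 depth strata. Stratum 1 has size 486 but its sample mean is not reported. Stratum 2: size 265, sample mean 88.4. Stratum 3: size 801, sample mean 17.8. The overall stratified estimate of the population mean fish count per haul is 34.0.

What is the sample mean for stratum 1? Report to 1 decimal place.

31.0

Σ Nₕx̄ₕ = N·μ, so 486·x̄_1 = 1552·34.0 − (265·88.4 + 801·17.8).
= 52768 − 37683.8 = 15084.2.
x̄_1 = 15084.2 / 486 = 31.037... → 31.0.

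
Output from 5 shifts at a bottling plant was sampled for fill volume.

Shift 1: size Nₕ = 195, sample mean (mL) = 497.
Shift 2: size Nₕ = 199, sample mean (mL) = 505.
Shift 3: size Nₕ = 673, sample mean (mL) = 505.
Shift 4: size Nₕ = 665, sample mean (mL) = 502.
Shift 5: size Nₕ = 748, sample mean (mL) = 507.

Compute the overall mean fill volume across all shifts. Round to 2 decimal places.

N = 2480; weights Wₕ = Nₕ/N = (0.0786, 0.0802, 0.2714, 0.2681, 0.3016).
x̄_st = Σ Wₕ·x̄ₕ = 0.0786·497 + 0.0802·505 + 0.2714·505 + 0.2681·502 + 0.3016·507 ≈ 504.1698...
→ 504.17.

504.17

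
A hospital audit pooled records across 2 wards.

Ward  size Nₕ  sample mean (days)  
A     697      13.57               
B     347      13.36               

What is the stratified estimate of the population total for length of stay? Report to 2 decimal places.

A: 697·13.57 = 9458.29
B: 347·13.36 = 4635.92
τ̂ = Σ Nₕx̄ₕ = 14094.21.

14094.21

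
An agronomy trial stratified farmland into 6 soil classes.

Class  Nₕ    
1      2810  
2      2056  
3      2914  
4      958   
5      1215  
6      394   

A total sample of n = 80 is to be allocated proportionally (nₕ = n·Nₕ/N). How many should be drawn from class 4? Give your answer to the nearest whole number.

Share of class 4 = 958/10347 = 0.09259.
Allocate 80 × 0.09259 = 7.407... → 7.

7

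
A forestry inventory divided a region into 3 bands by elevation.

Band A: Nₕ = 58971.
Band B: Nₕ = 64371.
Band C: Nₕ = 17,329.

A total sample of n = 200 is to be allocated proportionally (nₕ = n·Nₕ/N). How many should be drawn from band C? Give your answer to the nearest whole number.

25

N = 58971 + 64371 + 17329 = 140671.
n_C = 200·17329/140671 = 24.638... → 25.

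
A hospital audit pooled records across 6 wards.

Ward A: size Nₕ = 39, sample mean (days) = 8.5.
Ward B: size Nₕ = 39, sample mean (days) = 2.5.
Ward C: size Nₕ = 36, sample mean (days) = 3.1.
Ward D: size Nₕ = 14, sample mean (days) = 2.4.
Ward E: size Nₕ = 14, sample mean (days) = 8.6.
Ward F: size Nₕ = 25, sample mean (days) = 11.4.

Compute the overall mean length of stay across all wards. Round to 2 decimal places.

5.87

x̄_st = (Σ Nₕx̄ₕ) / (Σ Nₕ) = (39·8.5 + 39·2.5 + 36·3.1 + 14·2.4 + 14·8.6 + 25·11.4) / 167
= 979.6 / 167 = 5.8659... → 5.87.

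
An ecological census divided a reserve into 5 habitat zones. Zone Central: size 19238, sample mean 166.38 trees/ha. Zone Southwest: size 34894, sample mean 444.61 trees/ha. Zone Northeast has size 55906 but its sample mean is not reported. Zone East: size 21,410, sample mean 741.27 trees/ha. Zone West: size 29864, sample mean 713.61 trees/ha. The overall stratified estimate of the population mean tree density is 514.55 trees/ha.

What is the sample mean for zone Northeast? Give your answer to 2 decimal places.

N = 19238 + 34894 + 55906 + 21410 + 29864 = 161312.
Overall total = μ·N = 514.55·161312 = 83003089.6.
Subtract the known strata: 19238·166.38 + 34894·444.61 + 21410·741.27 + 29864·713.61 = 55896879.52.
Remaining total for zone Northeast: 83003089.6 − 55896879.52 = 27106210.08.
Divide by its size: 27106210.08 / 55906 = 484.8533... → 484.85.

484.85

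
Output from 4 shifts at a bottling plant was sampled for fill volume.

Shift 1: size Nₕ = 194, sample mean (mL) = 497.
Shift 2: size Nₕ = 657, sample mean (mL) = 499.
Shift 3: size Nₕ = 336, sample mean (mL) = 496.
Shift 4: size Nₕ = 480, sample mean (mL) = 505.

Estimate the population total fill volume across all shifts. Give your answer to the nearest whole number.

833317

1: 194·497 = 96418
2: 657·499 = 327843
3: 336·496 = 166656
4: 480·505 = 242400
τ̂ = Σ Nₕx̄ₕ = 833317.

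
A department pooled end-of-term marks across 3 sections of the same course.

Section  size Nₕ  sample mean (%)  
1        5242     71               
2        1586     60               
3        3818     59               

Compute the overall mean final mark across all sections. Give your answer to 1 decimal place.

N = 10646; weights Wₕ = Nₕ/N = (0.4924, 0.1490, 0.3586).
x̄_st = Σ Wₕ·x̄ₕ = 0.4924·71 + 0.1490·60 + 0.3586·59 ≈ 65.058...
→ 65.1.

65.1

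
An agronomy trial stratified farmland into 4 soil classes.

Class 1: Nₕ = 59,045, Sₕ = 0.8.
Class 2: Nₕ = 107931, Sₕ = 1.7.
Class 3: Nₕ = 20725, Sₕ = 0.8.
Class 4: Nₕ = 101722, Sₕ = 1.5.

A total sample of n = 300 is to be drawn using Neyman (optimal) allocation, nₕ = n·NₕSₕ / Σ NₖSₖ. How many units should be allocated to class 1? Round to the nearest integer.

Σ NₕSₕ = 59045·0.8 + 107931·1.7 + 20725·0.8 + 101722·1.5 = 399881.7.
Share for 1: 47236/399881.7 = 0.11812.
n_1 = 300 × 0.11812 = 35.437... → 35.

35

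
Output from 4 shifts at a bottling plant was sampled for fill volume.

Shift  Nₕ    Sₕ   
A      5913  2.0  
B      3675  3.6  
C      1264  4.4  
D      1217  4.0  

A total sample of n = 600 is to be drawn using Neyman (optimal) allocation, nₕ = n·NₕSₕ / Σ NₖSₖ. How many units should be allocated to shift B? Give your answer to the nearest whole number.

224

Σ NₕSₕ = 5913·2.0 + 3675·3.6 + 1264·4.4 + 1217·4.0 = 35485.6.
Share for B: 13230/35485.6 = 0.37283.
n_B = 600 × 0.37283 = 223.696... → 224.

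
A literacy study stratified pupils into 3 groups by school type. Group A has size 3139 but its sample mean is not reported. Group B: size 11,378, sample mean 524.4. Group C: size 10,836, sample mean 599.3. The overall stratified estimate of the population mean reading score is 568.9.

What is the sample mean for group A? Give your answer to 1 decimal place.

N = 3139 + 11378 + 10836 = 25353.
Overall total = μ·N = 568.9·25353 = 14423321.7.
Subtract the known strata: 11378·524.4 + 10836·599.3 = 12460638.
Remaining total for group A: 14423321.7 − 12460638 = 1962683.7.
Divide by its size: 1962683.7 / 3139 = 625.258... → 625.3.

625.3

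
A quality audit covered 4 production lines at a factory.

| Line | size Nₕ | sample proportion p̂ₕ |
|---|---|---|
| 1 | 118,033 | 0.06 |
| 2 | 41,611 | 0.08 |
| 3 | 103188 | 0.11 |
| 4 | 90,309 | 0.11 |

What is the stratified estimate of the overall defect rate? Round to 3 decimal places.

N = 118033 + 41611 + 103188 + 90309 = 353141.
Overall proportion = Σ (Nₕ/N)·p̂ₕ.
Σ Nₕp̂ₕ = 7081.98 + 3328.88 + 11350.68 + 9933.99 = 31695.53.
31695.53 / 353141 = 0.08975... → 0.090.

0.090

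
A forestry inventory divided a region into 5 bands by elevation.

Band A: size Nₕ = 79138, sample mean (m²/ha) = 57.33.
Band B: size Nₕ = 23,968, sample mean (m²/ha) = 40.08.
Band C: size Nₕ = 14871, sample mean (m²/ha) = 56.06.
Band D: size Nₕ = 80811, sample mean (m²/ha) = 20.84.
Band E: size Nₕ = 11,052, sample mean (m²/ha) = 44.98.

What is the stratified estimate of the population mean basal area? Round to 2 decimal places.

40.57

N = 209840; weights Wₕ = Nₕ/N = (0.3771, 0.1142, 0.0709, 0.3851, 0.0527).
x̄_st = Σ Wₕ·x̄ₕ = 0.3771·57.33 + 0.1142·40.08 + 0.0709·56.06 + 0.3851·20.84 + 0.0527·44.98 ≈ 40.5667...
→ 40.57.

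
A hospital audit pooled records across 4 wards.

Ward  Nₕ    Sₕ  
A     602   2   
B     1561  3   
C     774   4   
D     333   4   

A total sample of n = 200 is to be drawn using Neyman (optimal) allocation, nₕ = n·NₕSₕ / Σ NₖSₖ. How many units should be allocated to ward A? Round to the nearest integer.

23

Σ NₕSₕ = 602·2 + 1561·3 + 774·4 + 333·4 = 10315.
Share for A: 1204/10315 = 0.11672.
n_A = 200 × 0.11672 = 23.345... → 23.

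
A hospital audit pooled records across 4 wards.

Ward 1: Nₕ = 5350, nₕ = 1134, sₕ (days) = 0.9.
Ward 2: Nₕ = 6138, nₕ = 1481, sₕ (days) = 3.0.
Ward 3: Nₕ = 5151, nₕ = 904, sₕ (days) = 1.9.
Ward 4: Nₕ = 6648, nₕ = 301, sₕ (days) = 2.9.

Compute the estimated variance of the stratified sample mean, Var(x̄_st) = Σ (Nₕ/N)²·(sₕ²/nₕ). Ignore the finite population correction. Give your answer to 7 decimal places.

0.0029324

N = 23287. Term for each stratum: Wₕ²sₕ²/nₕ.
Var(x̄_st) = 0.0000377010 + 0.0004221960 + 0.0001953866 + 0.0022771122 = 0.0029323958 → 0.0029324.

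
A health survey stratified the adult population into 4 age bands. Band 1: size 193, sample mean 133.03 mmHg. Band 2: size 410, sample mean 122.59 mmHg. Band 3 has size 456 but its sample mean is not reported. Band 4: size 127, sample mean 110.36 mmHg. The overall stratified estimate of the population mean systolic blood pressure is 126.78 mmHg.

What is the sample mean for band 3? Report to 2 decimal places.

132.48

N = 193 + 410 + 456 + 127 = 1186.
Overall total = μ·N = 126.78·1186 = 150361.08.
Subtract the known strata: 193·133.03 + 410·122.59 + 127·110.36 = 89952.41.
Remaining total for band 3: 150361.08 − 89952.41 = 60408.67.
Divide by its size: 60408.67 / 456 = 132.4752... → 132.48.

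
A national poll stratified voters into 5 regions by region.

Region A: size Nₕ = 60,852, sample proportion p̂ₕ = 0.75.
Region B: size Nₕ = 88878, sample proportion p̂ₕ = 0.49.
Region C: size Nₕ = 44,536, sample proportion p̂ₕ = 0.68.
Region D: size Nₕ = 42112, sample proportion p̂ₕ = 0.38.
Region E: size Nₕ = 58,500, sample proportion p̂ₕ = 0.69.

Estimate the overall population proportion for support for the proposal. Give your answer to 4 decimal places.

0.5963

N = 60852 + 88878 + 44536 + 42112 + 58500 = 294878.
Overall proportion = Σ (Nₕ/N)·p̂ₕ.
Σ Nₕp̂ₕ = 45639 + 43550.22 + 30284.48 + 16002.56 + 40365 = 175841.26.
175841.26 / 294878 = 0.596319... → 0.5963.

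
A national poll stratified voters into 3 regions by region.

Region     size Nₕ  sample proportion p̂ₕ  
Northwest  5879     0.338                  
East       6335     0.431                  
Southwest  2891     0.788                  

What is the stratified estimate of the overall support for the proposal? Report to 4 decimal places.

0.4631

N = 5879 + 6335 + 2891 = 15105.
Overall proportion = Σ (Nₕ/N)·p̂ₕ.
Σ Nₕp̂ₕ = 1987.102 + 2730.385 + 2278.108 = 6995.595.
6995.595 / 15105 = 0.463131... → 0.4631.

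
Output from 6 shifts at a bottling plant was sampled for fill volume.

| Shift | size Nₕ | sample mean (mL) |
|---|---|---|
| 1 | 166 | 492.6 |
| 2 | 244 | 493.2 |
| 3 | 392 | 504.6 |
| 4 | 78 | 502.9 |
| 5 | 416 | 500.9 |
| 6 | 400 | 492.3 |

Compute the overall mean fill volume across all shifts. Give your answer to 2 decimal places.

N = 166 + 244 + 392 + 78 + 416 + 400 = 1696.
Overall mean = Σ (Nₕ/N)·x̄ₕ — weight by population share, not a simple average.
Σ Nₕx̄ₕ = 166·492.6 + 244·493.2 + 392·504.6 + 78·502.9 + 416·500.9 + 400·492.3 = 81771.6 + 120340.8 + 197803.2 + 39226.2 + 208374.4 + 196920 = 844436.2.
Divide by N: 844436.2 / 1696 = 497.8987... → 497.90.

497.90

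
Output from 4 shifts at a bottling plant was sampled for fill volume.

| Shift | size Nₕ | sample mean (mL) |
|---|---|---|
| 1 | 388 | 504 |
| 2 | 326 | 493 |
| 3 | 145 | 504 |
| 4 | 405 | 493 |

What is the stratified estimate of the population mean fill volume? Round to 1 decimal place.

497.6

x̄_st = (Σ Nₕx̄ₕ) / (Σ Nₕ) = (388·504 + 326·493 + 145·504 + 405·493) / 1264
= 629015 / 1264 = 497.638... → 497.6.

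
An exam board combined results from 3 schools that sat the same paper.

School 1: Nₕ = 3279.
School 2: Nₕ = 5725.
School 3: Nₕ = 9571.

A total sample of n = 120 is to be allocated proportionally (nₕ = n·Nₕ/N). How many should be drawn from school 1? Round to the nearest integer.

N = 3279 + 5725 + 9571 = 18575.
n_1 = 120·3279/18575 = 21.183... → 21.

21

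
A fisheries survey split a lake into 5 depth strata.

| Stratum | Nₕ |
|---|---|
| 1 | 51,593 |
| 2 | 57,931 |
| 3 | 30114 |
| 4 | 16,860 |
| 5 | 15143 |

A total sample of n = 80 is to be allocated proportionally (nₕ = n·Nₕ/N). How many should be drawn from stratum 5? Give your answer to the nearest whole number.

N = 51593 + 57931 + 30114 + 16860 + 15143 = 171641.
n_5 = 80·15143/171641 = 7.058... → 7.

7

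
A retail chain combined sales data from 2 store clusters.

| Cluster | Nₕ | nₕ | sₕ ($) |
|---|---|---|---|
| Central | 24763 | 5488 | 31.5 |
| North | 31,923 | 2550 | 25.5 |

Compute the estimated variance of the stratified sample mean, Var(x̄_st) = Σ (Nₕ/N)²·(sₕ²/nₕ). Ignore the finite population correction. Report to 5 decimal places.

0.11537

N = 56686; Wₕ = Nₕ/N.
cluster Central: (24763/56686)²·31.5²/5488 = 0.03450340
cluster North: (31923/56686)²·25.5²/2550 = 0.08087158
Sum = 0.11537498 → 0.11537.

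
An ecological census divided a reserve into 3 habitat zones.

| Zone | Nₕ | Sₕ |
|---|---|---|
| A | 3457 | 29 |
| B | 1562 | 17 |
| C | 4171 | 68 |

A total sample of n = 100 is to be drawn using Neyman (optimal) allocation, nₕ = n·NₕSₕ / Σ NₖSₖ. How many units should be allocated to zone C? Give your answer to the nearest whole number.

A: NₕSₕ = 3457·29 = 100253
B: NₕSₕ = 1562·17 = 26554
C: NₕSₕ = 4171·68 = 283628
Σ NₕSₕ = 410435.
n_C = 100·283628/410435 = 69.104... → 69.

69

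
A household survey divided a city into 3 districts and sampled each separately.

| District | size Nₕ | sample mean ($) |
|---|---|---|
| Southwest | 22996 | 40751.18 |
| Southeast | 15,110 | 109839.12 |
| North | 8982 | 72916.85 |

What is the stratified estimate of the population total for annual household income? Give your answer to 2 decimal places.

3251722385.18

Southwest: 22996·40751.18 = 937114135.28
Southeast: 15110·109839.12 = 1659669103.2
North: 8982·72916.85 = 654939146.7
τ̂ = Σ Nₕx̄ₕ = 3251722385.18.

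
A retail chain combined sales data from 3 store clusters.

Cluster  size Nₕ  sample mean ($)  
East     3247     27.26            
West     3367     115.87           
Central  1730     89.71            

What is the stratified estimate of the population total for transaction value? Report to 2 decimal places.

633845.81

Population total = Σ Nₕ·x̄ₕ (each stratum's size times its mean).
3247·27.26 + 3367·115.87 + 1730·89.71 = 88513.22 + 390134.29 + 155198.3 = 633845.81.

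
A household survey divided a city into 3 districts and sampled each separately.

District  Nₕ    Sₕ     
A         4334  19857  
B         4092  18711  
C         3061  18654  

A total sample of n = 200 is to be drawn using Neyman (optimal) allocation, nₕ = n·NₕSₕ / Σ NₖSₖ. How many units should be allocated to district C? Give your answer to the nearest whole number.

52

A: NₕSₕ = 4334·19857 = 86060238
B: NₕSₕ = 4092·18711 = 76565412
C: NₕSₕ = 3061·18654 = 57099894
Σ NₕSₕ = 219725544.
n_C = 200·57099894/219725544 = 51.974... → 52.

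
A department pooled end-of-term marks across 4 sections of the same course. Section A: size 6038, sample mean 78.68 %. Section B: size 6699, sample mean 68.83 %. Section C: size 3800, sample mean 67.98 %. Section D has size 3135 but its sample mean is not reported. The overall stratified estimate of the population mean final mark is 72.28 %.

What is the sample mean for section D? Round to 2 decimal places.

72.54

N = 6038 + 6699 + 3800 + 3135 = 19672.
Overall total = μ·N = 72.28·19672 = 1421892.16.
Subtract the known strata: 6038·78.68 + 6699·68.83 + 3800·67.98 = 1194486.01.
Remaining total for section D: 1421892.16 − 1194486.01 = 227406.15.
Divide by its size: 227406.15 / 3135 = 72.5378... → 72.54.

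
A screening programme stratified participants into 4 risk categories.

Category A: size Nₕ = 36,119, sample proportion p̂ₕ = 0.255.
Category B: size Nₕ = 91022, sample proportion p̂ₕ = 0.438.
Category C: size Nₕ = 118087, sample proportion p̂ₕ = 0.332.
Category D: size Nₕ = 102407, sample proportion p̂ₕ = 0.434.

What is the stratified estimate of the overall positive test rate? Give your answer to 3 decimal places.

0.382

N = 36119 + 91022 + 118087 + 102407 = 347635.
Overall proportion = Σ (Nₕ/N)·p̂ₕ.
Σ Nₕp̂ₕ = 9210.345 + 39867.636 + 39204.884 + 44444.638 = 132727.503.
132727.503 / 347635 = 0.38180... → 0.382.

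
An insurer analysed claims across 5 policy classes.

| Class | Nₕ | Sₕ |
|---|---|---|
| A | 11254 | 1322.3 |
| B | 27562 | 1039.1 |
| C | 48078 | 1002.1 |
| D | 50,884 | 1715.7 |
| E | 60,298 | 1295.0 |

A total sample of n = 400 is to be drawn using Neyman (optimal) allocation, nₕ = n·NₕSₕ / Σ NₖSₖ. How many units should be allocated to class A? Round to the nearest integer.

Σ NₕSₕ = 11254·1322.3 + 27562·1039.1 + 48078·1002.1 + 50884·1715.7 + 60298·1295.0 = 257087391.
Share for A: 14881164.2/257087391 = 0.05788.
n_A = 400 × 0.05788 = 23.153... → 23.

23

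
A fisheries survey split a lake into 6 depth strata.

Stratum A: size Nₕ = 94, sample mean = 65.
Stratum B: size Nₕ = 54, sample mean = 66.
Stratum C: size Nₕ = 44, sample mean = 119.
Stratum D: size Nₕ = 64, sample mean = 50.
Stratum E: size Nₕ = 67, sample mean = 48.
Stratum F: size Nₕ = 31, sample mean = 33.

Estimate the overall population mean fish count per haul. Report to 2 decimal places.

63.13

x̄_st = (Σ Nₕx̄ₕ) / (Σ Nₕ) = (94·65 + 54·66 + 44·119 + 64·50 + 67·48 + 31·33) / 354
= 22349 / 354 = 63.1328... → 63.13.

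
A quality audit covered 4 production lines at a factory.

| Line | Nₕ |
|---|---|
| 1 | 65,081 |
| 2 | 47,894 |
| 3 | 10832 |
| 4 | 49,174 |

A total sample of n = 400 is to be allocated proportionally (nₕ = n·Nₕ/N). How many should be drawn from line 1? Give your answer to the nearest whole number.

150

N = 65081 + 47894 + 10832 + 49174 = 172981.
n_1 = 400·65081/172981 = 150.493... → 150.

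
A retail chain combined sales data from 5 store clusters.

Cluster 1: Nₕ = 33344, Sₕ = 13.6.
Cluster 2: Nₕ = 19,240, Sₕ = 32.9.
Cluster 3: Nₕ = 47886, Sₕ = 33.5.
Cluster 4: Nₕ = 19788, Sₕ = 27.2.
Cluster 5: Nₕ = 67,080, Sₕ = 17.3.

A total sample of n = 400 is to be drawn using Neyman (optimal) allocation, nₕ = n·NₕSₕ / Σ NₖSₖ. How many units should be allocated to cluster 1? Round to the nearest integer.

1: NₕSₕ = 33344·13.6 = 453478.4
2: NₕSₕ = 19240·32.9 = 632996
3: NₕSₕ = 47886·33.5 = 1604181
4: NₕSₕ = 19788·27.2 = 538233.6
5: NₕSₕ = 67080·17.3 = 1160484
Σ NₕSₕ = 4389373.
n_1 = 400·453478.4/4389373 = 41.325... → 41.

41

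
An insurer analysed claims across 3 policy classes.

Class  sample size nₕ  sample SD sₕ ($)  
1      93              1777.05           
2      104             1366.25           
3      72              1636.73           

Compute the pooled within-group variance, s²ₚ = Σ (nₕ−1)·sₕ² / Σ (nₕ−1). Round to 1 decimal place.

Degrees of freedom: 92 + 103 + 71 = 266.
Σ(nₕ−1)sₕ² = 92·3157906.7025 + 103·1866639.0625 + 71·2678885.0929 = 672992081.6634.
s²ₚ = 672992081.6634 / 266 = 2530045.420... → 2530045.4.

2530045.4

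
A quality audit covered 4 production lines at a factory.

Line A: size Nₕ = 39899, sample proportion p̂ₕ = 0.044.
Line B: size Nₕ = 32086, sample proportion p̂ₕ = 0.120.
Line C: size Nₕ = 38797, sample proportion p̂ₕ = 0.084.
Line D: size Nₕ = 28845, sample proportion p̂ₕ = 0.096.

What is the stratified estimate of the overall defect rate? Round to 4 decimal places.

0.0833

Wₕ = Nₕ/N with N = 139627: 0.2858, 0.2298, 0.2779, 0.2066.
p̂_st = 0.2858·0.044 + 0.2298·0.120 + 0.2779·0.084 + 0.2066·0.096 ≈ 0.083322... → 0.0833.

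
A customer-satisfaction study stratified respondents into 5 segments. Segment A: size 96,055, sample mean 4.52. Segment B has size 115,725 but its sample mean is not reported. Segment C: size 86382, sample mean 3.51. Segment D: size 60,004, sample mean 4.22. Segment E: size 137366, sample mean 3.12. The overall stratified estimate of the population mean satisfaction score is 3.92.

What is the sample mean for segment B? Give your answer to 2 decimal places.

N = 96055 + 115725 + 86382 + 60004 + 137366 = 495532.
Overall total = μ·N = 3.92·495532 = 1942485.44.
Subtract the known strata: 96055·4.52 + 86382·3.51 + 60004·4.22 + 137366·3.12 = 1419168.22.
Remaining total for segment B: 1942485.44 − 1419168.22 = 523317.22.
Divide by its size: 523317.22 / 115725 = 4.5221... → 4.52.

4.52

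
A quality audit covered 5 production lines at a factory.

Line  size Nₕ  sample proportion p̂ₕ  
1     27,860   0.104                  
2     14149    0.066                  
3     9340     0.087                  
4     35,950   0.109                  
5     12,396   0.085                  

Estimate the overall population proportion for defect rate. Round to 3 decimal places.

Wₕ = Nₕ/N with N = 99695: 0.2795, 0.1419, 0.0937, 0.3606, 0.1243.
p̂_st = 0.2795·0.104 + 0.1419·0.066 + 0.0937·0.087 + 0.3606·0.109 + 0.1243·0.085 ≈ 0.09645... → 0.096.

0.096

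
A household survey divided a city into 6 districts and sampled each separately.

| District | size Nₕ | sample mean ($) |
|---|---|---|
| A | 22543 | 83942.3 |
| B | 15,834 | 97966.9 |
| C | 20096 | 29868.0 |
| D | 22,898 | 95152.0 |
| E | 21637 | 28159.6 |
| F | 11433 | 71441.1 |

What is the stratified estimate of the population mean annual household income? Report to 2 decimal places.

x̄_st = (Σ Nₕx̄ₕ) / (Σ Nₕ) = (22543·83942.3 + 15834·97966.9 + 20096·29868.0 + 22898·95152.0 + 21637·28159.6 + 11433·71441.1) / 114441
= 7648612349 / 114441 = 66834.5466... → 66834.55.

66834.55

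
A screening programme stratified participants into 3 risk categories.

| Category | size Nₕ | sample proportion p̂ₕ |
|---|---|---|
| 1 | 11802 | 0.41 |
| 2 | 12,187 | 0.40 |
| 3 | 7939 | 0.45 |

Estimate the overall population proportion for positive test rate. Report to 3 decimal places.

Wₕ = Nₕ/N with N = 31928: 0.3696, 0.3817, 0.2487.
p̂_st = 0.3696·0.41 + 0.3817·0.40 + 0.2487·0.45 ≈ 0.41613... → 0.416.

0.416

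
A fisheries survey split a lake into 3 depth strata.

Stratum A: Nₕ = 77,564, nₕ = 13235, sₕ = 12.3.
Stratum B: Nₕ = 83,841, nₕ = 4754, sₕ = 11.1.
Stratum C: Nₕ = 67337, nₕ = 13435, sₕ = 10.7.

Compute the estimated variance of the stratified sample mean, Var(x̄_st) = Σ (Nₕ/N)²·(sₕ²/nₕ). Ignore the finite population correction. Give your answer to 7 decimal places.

N = 228742; Wₕ = Nₕ/N.
stratum A: (77564/228742)²·12.3²/13235 = 0.0013143615
stratum B: (83841/228742)²·11.1²/4754 = 0.0034818323
stratum C: (67337/228742)²·10.7²/13435 = 0.0007384916
Sum = 0.0055346855 → 0.0055347.

0.0055347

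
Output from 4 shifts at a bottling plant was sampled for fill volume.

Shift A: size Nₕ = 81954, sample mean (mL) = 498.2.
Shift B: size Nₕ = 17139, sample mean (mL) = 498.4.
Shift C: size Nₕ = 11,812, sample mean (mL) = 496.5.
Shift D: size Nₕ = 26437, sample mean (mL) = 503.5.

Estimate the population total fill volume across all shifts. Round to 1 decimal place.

Population total = Σ Nₕ·x̄ₕ (each stratum's size times its mean).
81954·498.2 + 17139·498.4 + 11812·496.5 + 26437·503.5 = 40829482.8 + 8542077.6 + 5864658 + 13311029.5 = 68547247.9.

68547247.9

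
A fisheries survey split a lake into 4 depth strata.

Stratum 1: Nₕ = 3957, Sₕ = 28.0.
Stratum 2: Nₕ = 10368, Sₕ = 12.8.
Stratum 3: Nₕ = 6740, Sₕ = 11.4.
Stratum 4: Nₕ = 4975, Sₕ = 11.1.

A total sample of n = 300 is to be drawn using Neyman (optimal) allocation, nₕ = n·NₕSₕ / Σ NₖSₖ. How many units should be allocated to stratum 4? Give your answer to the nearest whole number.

44

Σ NₕSₕ = 3957·28.0 + 10368·12.8 + 6740·11.4 + 4975·11.1 = 375564.9.
Share for 4: 55222.5/375564.9 = 0.14704.
n_4 = 300 × 0.14704 = 44.112... → 44.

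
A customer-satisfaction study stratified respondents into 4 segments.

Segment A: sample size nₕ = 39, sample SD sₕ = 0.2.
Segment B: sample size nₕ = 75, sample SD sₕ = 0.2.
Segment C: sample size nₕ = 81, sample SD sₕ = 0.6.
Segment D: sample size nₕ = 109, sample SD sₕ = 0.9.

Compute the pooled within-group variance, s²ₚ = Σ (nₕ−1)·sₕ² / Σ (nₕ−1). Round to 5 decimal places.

A: (39−1)·0.2² = 38·0.04 = 1.52
B: (75−1)·0.2² = 74·0.04 = 2.96
C: (81−1)·0.6² = 80·0.36 = 28.8
D: (109−1)·0.9² = 108·0.81 = 87.48
Numerator = 120.76; denominator = Σ(nₕ−1) = 300.
s²ₚ = 120.76/300 = 0.4025333... → 0.40253.

0.40253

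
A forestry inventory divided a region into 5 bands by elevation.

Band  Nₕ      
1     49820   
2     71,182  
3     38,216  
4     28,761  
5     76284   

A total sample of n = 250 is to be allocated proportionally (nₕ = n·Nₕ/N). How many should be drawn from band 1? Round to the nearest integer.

47

Share of band 1 = 49820/264263 = 0.18852.
Allocate 250 × 0.18852 = 47.131... → 47.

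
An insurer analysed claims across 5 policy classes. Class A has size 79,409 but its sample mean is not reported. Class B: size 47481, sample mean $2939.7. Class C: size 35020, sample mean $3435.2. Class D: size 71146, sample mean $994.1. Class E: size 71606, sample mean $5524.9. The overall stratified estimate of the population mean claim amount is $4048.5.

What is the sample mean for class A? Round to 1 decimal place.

N = 79409 + 47481 + 35020 + 71146 + 71606 = 304662.
Overall total = μ·N = 4048.5·304662 = 1233424107.
Subtract the known strata: 47481·2939.7 + 35020·3435.2 + 71146·994.1 + 71606·5524.9 = 726222827.7.
Remaining total for class A: 1233424107 − 726222827.7 = 507201279.3.
Divide by its size: 507201279.3 / 79409 = 6387.201... → 6387.2.

6387.2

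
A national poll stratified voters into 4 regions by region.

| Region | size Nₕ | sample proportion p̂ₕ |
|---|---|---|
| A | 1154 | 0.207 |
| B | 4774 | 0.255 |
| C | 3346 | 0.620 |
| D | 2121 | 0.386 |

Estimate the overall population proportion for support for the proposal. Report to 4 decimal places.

0.3817

Wₕ = Nₕ/N with N = 11395: 0.1013, 0.4190, 0.2936, 0.1861.
p̂_st = 0.1013·0.207 + 0.4190·0.255 + 0.2936·0.620 + 0.1861·0.386 ≈ 0.381700... → 0.3817.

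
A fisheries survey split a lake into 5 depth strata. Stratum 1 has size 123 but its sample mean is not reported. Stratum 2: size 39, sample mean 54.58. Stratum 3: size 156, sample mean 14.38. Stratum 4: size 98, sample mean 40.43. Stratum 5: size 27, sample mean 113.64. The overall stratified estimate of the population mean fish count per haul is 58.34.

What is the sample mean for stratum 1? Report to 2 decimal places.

117.42

Σ Nₕx̄ₕ = N·μ, so 123·x̄_1 = 443·58.34 − (39·54.58 + 156·14.38 + 98·40.43 + 27·113.64).
= 25844.62 − 11402.32 = 14442.3.
x̄_1 = 14442.3 / 123 = 117.4171... → 117.42.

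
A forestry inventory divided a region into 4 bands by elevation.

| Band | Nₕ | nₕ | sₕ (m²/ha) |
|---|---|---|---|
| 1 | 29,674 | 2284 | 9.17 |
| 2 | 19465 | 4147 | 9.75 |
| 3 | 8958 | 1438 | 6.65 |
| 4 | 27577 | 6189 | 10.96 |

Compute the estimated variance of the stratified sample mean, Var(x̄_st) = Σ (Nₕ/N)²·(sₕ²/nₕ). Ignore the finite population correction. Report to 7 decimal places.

N = 85674. Term for each stratum: Wₕ²sₕ²/nₕ.
Var(x̄_st) = 0.0044166875 + 0.0011832756 + 0.0003362083 + 0.0020109283 = 0.0079470997 → 0.0079471.

0.0079471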